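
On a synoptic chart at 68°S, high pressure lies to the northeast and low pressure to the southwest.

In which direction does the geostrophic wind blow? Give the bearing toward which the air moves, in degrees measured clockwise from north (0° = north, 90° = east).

135°

The pressure-gradient force points toward the southwest (bearing 225°).
Geostrophic balance: in the Southern Hemisphere the Coriolis force deflects motion to the left, so the geostrophic wind blows 90° to the left of the pressure-gradient force (low pressure on the right).
Rotating 225° by 90° counterclockwise gives 135° — the wind blows toward the southeast.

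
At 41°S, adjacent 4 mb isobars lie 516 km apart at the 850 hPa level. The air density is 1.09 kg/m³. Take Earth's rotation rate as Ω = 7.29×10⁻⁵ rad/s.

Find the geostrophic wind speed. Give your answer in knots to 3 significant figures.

14.5 knots

Coriolis parameter at 41°S:
f = 2Ω sin φ = 2 × 7.29×10⁻⁵ × sin 41° = 9.57×10⁻⁵ s⁻¹
Pressure gradient: |∂P/∂n| = 400 Pa / 516000 m = 7.75×10⁻⁴ Pa/m
Geostrophic balance (pressure-gradient force = Coriolis force):
V_g = (1/(fρ)) |∂P/∂n| = 7.75×10⁻⁴ / (9.57×10⁻⁵ × 1.09) = 7.44 m/s
Converting: 7.44 m/s × 1.944 = 14.5 knots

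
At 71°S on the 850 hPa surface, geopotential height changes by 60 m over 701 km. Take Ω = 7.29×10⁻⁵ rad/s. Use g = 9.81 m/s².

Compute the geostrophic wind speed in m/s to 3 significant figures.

6.09 m/s

Coriolis parameter at 71°S:
f = 2Ω sin φ = 2 × 7.29×10⁻⁵ × sin 71° = 1.38×10⁻⁴ s⁻¹
Height gradient: |∂Z/∂n| = 60 m / 701000 m = 8.56×10⁻⁵
On a pressure surface, geostrophic balance gives V_g = (g/f)|∂Z/∂n|:
V_g = 9.81 × 8.56×10⁻⁵ / 1.38×10⁻⁴ = 6.09 m/s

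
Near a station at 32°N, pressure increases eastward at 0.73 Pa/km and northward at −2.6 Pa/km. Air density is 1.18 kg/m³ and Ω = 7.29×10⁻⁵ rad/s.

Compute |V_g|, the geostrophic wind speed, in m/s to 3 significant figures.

29.6 m/s

Coriolis parameter at 32°N:
f = 2Ω sin φ = 2 × 7.29×10⁻⁵ × sin 32° = 7.73×10⁻⁵ s⁻¹
Component geostrophic relations (x east, y north):
u_g = −(1/(fρ)) ∂P/∂y,  v_g = (1/(fρ)) ∂P/∂x
u_g = −(−2.6×10⁻³)/(7.73×10⁻⁵ × 1.18) = 28.5 m/s;  v_g = (0.73×10⁻³)/(7.73×10⁻⁵ × 1.18) = 8.01 m/s
|V_g| = √(u_g² + v_g²) = 29.6 m/s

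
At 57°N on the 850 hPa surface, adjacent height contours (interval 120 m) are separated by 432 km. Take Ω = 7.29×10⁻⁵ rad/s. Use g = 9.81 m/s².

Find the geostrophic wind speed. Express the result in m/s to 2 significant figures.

22 m/s

Coriolis parameter at 57°N:
f = 2Ω sin φ = 2 × 7.29×10⁻⁵ × sin 57° = 1.22×10⁻⁴ s⁻¹
Height gradient: |∂Z/∂n| = 120 m / 432000 m = 2.78×10⁻⁴
On a pressure surface, geostrophic balance gives V_g = (g/f)|∂Z/∂n|:
V_g = 9.81 × 2.78×10⁻⁴ / 1.22×10⁻⁴ = 22.3 m/s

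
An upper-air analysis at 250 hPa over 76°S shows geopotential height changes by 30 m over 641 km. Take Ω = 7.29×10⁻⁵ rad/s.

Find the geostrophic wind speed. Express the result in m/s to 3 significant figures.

Coriolis parameter at 76°S:
f = 2Ω sin φ = 2 × 7.29×10⁻⁵ × sin 76° = 1.41×10⁻⁴ s⁻¹
Height gradient: |∂Z/∂n| = 30 m / 641000 m = 4.68×10⁻⁵
On a pressure surface, geostrophic balance gives V_g = (g/f)|∂Z/∂n|:
V_g = 9.81 × 4.68×10⁻⁵ / 1.41×10⁻⁴ = 3.25 m/s

3.25 m/s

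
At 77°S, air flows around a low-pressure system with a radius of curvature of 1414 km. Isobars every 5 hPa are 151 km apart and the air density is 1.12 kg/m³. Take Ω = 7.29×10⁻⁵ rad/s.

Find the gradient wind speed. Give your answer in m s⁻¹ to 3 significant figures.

19.0 m s⁻¹

Coriolis parameter at 77°S:
f = 2Ω sin φ = 2 × 7.29×10⁻⁵ × sin 77° = 1.42×10⁻⁴ s⁻¹
Pressure gradient: |∂P/∂n| = 500 Pa / 151000 m = 3.31×10⁻³ Pa/m
Geostrophic speed: V_g = |∂P/∂n|/(fρ) = 3.31×10⁻³/(1.42×10⁻⁴ × 1.12) = 20.8 m/s
Around a low, centrifugal force acts outward with Coriolis, so pressure-gradient force balances both:
(1/ρ)|∂P/∂n| = fV + V²/R  →  V² + fR·V − fR·V_g = 0
With fR = 1.42×10⁻⁴ × 1414×10³ m = 201 m/s:
V = [−fR + √((fR)² + 4 fR V_g)]/2 = [−201 + √(201² + 4×201×20.8)]/2 = 19 m/s
Subgeostrophic (V < V_g = 20.8 m/s), as expected around a low.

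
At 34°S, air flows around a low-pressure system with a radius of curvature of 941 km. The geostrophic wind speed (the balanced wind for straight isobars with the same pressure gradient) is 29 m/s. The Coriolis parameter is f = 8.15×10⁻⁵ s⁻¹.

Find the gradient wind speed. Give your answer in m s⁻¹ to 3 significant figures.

Around a low, centrifugal force acts outward with Coriolis, so pressure-gradient force balances both:
(1/ρ)|∂P/∂n| = fV + V²/R  →  V² + fR·V − fR·V_g = 0
With fR = 8.15×10⁻⁵ × 941×10³ m = 76.7 m/s:
V = [−fR + √((fR)² + 4 fR V_g)]/2 = [−76.7 + √(76.7² + 4×76.7×29)]/2 = 22.4 m/s
Subgeostrophic (V < V_g = 29 m/s), as expected around a low.

22.4 m s⁻¹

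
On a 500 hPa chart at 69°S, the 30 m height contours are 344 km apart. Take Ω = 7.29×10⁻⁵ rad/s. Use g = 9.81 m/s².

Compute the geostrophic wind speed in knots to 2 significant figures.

Coriolis parameter at 69°S:
f = 2Ω sin φ = 2 × 7.29×10⁻⁵ × sin 69° = 1.36×10⁻⁴ s⁻¹
Height gradient: |∂Z/∂n| = 30 m / 344000 m = 8.72×10⁻⁵
On a pressure surface, geostrophic balance gives V_g = (g/f)|∂Z/∂n|:
V_g = 9.81 × 8.72×10⁻⁵ / 1.36×10⁻⁴ = 6.29 m/s
Converting: 6.29 m/s × 1.944 = 12 knots

12 knots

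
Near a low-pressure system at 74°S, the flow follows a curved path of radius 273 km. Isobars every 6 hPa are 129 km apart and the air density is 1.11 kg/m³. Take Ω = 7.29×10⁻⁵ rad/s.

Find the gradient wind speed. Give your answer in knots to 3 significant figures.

38.3 knots

Coriolis parameter at 74°S:
f = 2Ω sin φ = 2 × 7.29×10⁻⁵ × sin 74° = 1.40×10⁻⁴ s⁻¹
Pressure gradient: |∂P/∂n| = 600 Pa / 129000 m = 4.65×10⁻³ Pa/m
Geostrophic speed: V_g = |∂P/∂n|/(fρ) = 4.65×10⁻³/(1.40×10⁻⁴ × 1.11) = 29.9 m/s
Around a low, centrifugal force acts outward with Coriolis, so pressure-gradient force balances both:
(1/ρ)|∂P/∂n| = fV + V²/R  →  V² + fR·V − fR·V_g = 0
With fR = 1.40×10⁻⁴ × 273×10³ m = 38.3 m/s:
V = [−fR + √((fR)² + 4 fR V_g)]/2 = [−38.3 + √(38.3² + 4×38.3×29.9)]/2 = 19.7 m/s
Subgeostrophic (V < V_g = 29.9 m/s), as expected around a low.
Converting: 19.7 m/s × 1.944 = 38.3 knots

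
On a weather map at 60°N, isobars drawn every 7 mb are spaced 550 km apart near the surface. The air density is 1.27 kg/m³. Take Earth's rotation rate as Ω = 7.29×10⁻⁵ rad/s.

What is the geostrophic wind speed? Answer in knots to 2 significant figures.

Coriolis parameter at 60°N:
f = 2Ω sin φ = 2 × 7.29×10⁻⁵ × sin 60° = 1.26×10⁻⁴ s⁻¹
Pressure gradient: |∂P/∂n| = 700 Pa / 550000 m = 1.27×10⁻³ Pa/m
Geostrophic balance (pressure-gradient force = Coriolis force):
V_g = (1/(fρ)) |∂P/∂n| = 1.27×10⁻³ / (1.26×10⁻⁴ × 1.27) = 7.94 m/s
Converting: 7.94 m/s × 1.944 = 15 knots

15 knots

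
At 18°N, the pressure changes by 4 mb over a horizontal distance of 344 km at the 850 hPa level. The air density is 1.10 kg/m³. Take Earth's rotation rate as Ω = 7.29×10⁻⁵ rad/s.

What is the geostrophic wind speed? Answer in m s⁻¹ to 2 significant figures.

23 m s⁻¹

Coriolis parameter at 18°N:
f = 2Ω sin φ = 2 × 7.29×10⁻⁵ × sin 18° = 4.51×10⁻⁵ s⁻¹
Pressure gradient: |∂P/∂n| = 400 Pa / 344000 m = 1.16×10⁻³ Pa/m
Geostrophic balance (pressure-gradient force = Coriolis force):
V_g = (1/(fρ)) |∂P/∂n| = 1.16×10⁻³ / (4.51×10⁻⁵ × 1.10) = 23.5 m/s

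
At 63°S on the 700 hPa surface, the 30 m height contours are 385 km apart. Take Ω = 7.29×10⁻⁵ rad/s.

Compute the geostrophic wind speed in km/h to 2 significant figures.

21 km/h

Coriolis parameter at 63°S:
f = 2Ω sin φ = 2 × 7.29×10⁻⁵ × sin 63° = 1.30×10⁻⁴ s⁻¹
Height gradient: |∂Z/∂n| = 30 m / 385000 m = 7.79×10⁻⁵
On a pressure surface, geostrophic balance gives V_g = (g/f)|∂Z/∂n|:
V_g = 9.81 × 7.79×10⁻⁵ / 1.30×10⁻⁴ = 5.88 m/s
Converting: 5.88 m/s × 3.6 = 21 km/h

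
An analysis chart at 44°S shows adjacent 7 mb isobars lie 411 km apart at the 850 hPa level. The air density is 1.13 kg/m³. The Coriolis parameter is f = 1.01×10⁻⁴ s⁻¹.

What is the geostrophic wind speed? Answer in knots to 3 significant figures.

Pressure gradient: |∂P/∂n| = 700 Pa / 411000 m = 1.70×10⁻³ Pa/m
Geostrophic balance (pressure-gradient force = Coriolis force):
V_g = (1/(fρ)) |∂P/∂n| = 1.70×10⁻³ / (1.01×10⁻⁴ × 1.13) = 14.9 m/s
Converting: 14.9 m/s × 1.944 = 29.0 knots

29.0 knots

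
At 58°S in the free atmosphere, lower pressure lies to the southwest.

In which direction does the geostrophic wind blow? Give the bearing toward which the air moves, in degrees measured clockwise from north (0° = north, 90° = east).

135°

The pressure-gradient force points toward the southwest (bearing 225°).
Geostrophic balance: in the Southern Hemisphere the Coriolis force deflects motion to the left, so the geostrophic wind blows 90° to the left of the pressure-gradient force (low pressure on the right).
Rotating 225° by 90° counterclockwise gives 135° — the wind blows toward the southeast.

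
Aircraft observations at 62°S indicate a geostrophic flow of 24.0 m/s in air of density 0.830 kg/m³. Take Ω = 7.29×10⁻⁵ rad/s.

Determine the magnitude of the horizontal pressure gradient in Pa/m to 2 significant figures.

2.6×10⁻³ Pa/m

Coriolis parameter at 62°S:
f = 2Ω sin φ = 2 × 7.29×10⁻⁵ × sin 62° = 1.29×10⁻⁴ s⁻¹
Geostrophic balance rearranged: |∂P/∂n| = f ρ V_g
|∂P/∂n| = 1.29×10⁻⁴ × 0.830 × 24.0 = 2.56×10⁻³ Pa/m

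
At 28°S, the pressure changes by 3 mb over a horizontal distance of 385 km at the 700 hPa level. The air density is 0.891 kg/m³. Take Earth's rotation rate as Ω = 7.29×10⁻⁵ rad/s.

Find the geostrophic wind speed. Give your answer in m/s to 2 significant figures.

13 m/s

Coriolis parameter at 28°S:
f = 2Ω sin φ = 2 × 7.29×10⁻⁵ × sin 28° = 6.84×10⁻⁵ s⁻¹
Pressure gradient: |∂P/∂n| = 300 Pa / 385000 m = 7.79×10⁻⁴ Pa/m
Geostrophic balance (pressure-gradient force = Coriolis force):
V_g = (1/(fρ)) |∂P/∂n| = 7.79×10⁻⁴ / (6.84×10⁻⁵ × 0.891) = 12.8 m/s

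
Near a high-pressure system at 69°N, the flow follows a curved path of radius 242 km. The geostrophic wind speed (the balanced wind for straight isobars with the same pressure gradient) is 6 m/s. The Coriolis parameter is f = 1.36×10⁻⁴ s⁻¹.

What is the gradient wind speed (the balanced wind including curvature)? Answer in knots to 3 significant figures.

Around a high, pressure-gradient force acts outward with centrifugal, so Coriolis balances both:
fV = (1/ρ)|∂P/∂n| + V²/R  →  V² − fR·V + fR·V_g = 0
With fR = 1.36×10⁻⁴ × 242×10³ m = 32.9 m/s:
V = [fR − √((fR)² − 4 fR V_g)]/2 = [32.9 − √(32.9² − 4×32.9×6)]/2 = 7.89 m/s
Supergeostrophic (V > V_g = 6 m/s), as expected around a high.
Converting: 7.89 m/s × 1.944 = 15.3 knots

15.3 knots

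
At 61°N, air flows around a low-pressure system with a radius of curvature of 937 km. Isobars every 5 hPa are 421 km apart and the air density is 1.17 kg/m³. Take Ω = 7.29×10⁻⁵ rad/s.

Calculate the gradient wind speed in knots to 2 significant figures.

Coriolis parameter at 61°N:
f = 2Ω sin φ = 2 × 7.29×10⁻⁵ × sin 61° = 1.28×10⁻⁴ s⁻¹
Pressure gradient: |∂P/∂n| = 500 Pa / 421000 m = 1.19×10⁻³ Pa/m
Geostrophic speed: V_g = |∂P/∂n|/(fρ) = 1.19×10⁻³/(1.28×10⁻⁴ × 1.17) = 7.96 m/s
Around a low, centrifugal force acts outward with Coriolis, so pressure-gradient force balances both:
(1/ρ)|∂P/∂n| = fV + V²/R  →  V² + fR·V − fR·V_g = 0
With fR = 1.28×10⁻⁴ × 937×10³ m = 119 m/s:
V = [−fR + √((fR)² + 4 fR V_g)]/2 = [−119 + √(119² + 4×119×7.96)]/2 = 7.49 m/s
Subgeostrophic (V < V_g = 7.96 m/s), as expected around a low.
Converting: 7.49 m/s × 1.944 = 15 knots

15 knots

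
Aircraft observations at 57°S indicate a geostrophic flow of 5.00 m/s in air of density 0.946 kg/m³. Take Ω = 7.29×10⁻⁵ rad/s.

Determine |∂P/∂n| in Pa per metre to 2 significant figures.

Coriolis parameter at 57°S:
f = 2Ω sin φ = 2 × 7.29×10⁻⁵ × sin 57° = 1.22×10⁻⁴ s⁻¹
Geostrophic balance rearranged: |∂P/∂n| = f ρ V_g
|∂P/∂n| = 1.22×10⁻⁴ × 0.946 × 5.00 = 5.78×10⁻⁴ Pa/m

5.8×10⁻⁴ Pa/m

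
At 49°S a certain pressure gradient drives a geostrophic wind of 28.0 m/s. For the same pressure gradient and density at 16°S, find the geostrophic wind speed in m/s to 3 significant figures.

With the same pressure gradient and density, V_g ∝ 1/f ∝ 1/sin φ.
V₂ = V₁ · sin φ₁ / sin φ₂ = 28.0 × sin 49° / sin 16°
V₂ = 28.0 × 0.7547/0.2756 = 76.7 m/s

76.7 m/s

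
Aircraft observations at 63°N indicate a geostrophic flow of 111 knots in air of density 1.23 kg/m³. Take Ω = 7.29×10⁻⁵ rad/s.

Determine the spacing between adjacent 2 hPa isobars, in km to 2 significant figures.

22 km

Coriolis parameter at 63°N:
f = 2Ω sin φ = 2 × 7.29×10⁻⁵ × sin 63° = 1.30×10⁻⁴ s⁻¹
Wind speed in SI: 111 knots = 57.1 m/s
Geostrophic balance rearranged: |∂P/∂n| = f ρ V_g
|∂P/∂n| = 1.30×10⁻⁴ × 1.23 × 57.1 = 9.12×10⁻³ Pa/m
Isobar spacing: Δn = ΔP/|∂P/∂n| = 200 Pa / 9.12×10⁻³ Pa/m = 21919 m ≈ 22 km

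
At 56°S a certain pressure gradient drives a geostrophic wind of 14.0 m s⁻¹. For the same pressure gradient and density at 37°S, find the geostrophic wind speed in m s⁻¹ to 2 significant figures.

With the same pressure gradient and density, V_g ∝ 1/f ∝ 1/sin φ.
V₂ = V₁ · sin φ₁ / sin φ₂ = 14.0 × sin 56° / sin 37°
V₂ = 14.0 × 0.8290/0.6018 = 19 m s⁻¹

19 m s⁻¹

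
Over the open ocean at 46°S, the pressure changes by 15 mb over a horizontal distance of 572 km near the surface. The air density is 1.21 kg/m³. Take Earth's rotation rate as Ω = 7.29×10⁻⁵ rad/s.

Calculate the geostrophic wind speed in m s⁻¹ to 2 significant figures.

21 m s⁻¹

Coriolis parameter at 46°S:
f = 2Ω sin φ = 2 × 7.29×10⁻⁵ × sin 46° = 1.05×10⁻⁴ s⁻¹
Pressure gradient: |∂P/∂n| = 1500 Pa / 572000 m = 2.62×10⁻³ Pa/m
Geostrophic balance (pressure-gradient force = Coriolis force):
V_g = (1/(fρ)) |∂P/∂n| = 2.62×10⁻³ / (1.05×10⁻⁴ × 1.21) = 20.7 m/s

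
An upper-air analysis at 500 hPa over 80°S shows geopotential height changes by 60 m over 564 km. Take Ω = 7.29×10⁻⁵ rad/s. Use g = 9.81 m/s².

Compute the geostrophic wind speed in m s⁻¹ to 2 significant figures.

Coriolis parameter at 80°S:
f = 2Ω sin φ = 2 × 7.29×10⁻⁵ × sin 80° = 1.44×10⁻⁴ s⁻¹
Height gradient: |∂Z/∂n| = 60 m / 564000 m = 1.06×10⁻⁴
On a pressure surface, geostrophic balance gives V_g = (g/f)|∂Z/∂n|:
V_g = 9.81 × 1.06×10⁻⁴ / 1.44×10⁻⁴ = 7.27 m/s

7.3 m s⁻¹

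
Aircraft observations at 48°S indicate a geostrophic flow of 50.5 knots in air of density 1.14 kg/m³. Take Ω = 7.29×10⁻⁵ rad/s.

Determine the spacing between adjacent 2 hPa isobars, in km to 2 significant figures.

Coriolis parameter at 48°S:
f = 2Ω sin φ = 2 × 7.29×10⁻⁵ × sin 48° = 1.08×10⁻⁴ s⁻¹
Wind speed in SI: 50.5 knots = 26.0 m/s
Geostrophic balance rearranged: |∂P/∂n| = f ρ V_g
|∂P/∂n| = 1.08×10⁻⁴ × 1.14 × 26.0 = 3.21×10⁻³ Pa/m
Isobar spacing: Δn = ΔP/|∂P/∂n| = 200 Pa / 3.21×10⁻³ Pa/m = 62325 m ≈ 62 km

62 km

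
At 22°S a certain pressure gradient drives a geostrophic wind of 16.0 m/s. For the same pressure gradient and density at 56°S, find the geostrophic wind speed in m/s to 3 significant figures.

With the same pressure gradient and density, V_g ∝ 1/f ∝ 1/sin φ.
V₂ = V₁ · sin φ₁ / sin φ₂ = 16.0 × sin 22° / sin 56°
V₂ = 16.0 × 0.3746/0.8290 = 7.23 m/s

7.23 m/s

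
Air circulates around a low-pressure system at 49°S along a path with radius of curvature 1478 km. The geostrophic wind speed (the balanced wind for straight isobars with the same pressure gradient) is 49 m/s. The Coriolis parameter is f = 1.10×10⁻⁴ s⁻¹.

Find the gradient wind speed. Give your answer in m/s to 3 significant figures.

39.4 m/s

Around a low, centrifugal force acts outward with Coriolis, so pressure-gradient force balances both:
(1/ρ)|∂P/∂n| = fV + V²/R  →  V² + fR·V − fR·V_g = 0
With fR = 1.10×10⁻⁴ × 1478×10³ m = 163 m/s:
V = [−fR + √((fR)² + 4 fR V_g)]/2 = [−163 + √(163² + 4×163×49)]/2 = 39.4 m/s
Subgeostrophic (V < V_g = 49 m/s), as expected around a low.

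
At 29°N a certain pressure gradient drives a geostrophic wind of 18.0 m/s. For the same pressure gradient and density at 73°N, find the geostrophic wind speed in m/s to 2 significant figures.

9.1 m/s

With the same pressure gradient and density, V_g ∝ 1/f ∝ 1/sin φ.
V₂ = V₁ · sin φ₁ / sin φ₂ = 18.0 × sin 29° / sin 73°
V₂ = 18.0 × 0.4848/0.9563 = 9.1 m/s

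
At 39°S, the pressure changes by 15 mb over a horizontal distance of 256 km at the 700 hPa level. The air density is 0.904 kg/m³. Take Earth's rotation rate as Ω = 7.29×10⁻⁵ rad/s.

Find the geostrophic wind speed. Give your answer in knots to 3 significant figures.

Coriolis parameter at 39°S:
f = 2Ω sin φ = 2 × 7.29×10⁻⁵ × sin 39° = 9.18×10⁻⁵ s⁻¹
Pressure gradient: |∂P/∂n| = 1500 Pa / 256000 m = 5.86×10⁻³ Pa/m
Geostrophic balance (pressure-gradient force = Coriolis force):
V_g = (1/(fρ)) |∂P/∂n| = 5.86×10⁻³ / (9.18×10⁻⁵ × 0.904) = 70.6 m/s
Converting: 70.6 m/s × 1.944 = 137 knots

137 knots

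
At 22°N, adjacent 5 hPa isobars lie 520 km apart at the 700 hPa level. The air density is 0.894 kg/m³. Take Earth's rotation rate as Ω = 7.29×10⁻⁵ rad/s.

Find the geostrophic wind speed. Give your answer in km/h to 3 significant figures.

70.9 km/h

Coriolis parameter at 22°N:
f = 2Ω sin φ = 2 × 7.29×10⁻⁵ × sin 22° = 5.46×10⁻⁵ s⁻¹
Pressure gradient: |∂P/∂n| = 500 Pa / 520000 m = 9.62×10⁻⁴ Pa/m
Geostrophic balance (pressure-gradient force = Coriolis force):
V_g = (1/(fρ)) |∂P/∂n| = 9.62×10⁻⁴ / (5.46×10⁻⁵ × 0.894) = 19.7 m/s
Converting: 19.7 m/s × 3.6 = 70.9 km/h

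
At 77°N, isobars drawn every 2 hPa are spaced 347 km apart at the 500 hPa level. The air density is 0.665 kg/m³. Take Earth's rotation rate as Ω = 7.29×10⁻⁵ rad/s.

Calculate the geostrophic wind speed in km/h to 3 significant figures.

22.0 km/h

Coriolis parameter at 77°N:
f = 2Ω sin φ = 2 × 7.29×10⁻⁵ × sin 77° = 1.42×10⁻⁴ s⁻¹
Pressure gradient: |∂P/∂n| = 200 Pa / 347000 m = 5.76×10⁻⁴ Pa/m
Geostrophic balance (pressure-gradient force = Coriolis force):
V_g = (1/(fρ)) |∂P/∂n| = 5.76×10⁻⁴ / (1.42×10⁻⁴ × 0.665) = 6.10 m/s
Converting: 6.10 m/s × 3.6 = 22.0 km/h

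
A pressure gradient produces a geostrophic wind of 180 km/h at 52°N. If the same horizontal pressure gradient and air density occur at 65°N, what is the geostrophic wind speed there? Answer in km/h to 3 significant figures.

With the same pressure gradient and density, V_g ∝ 1/f ∝ 1/sin φ.
V₂ = V₁ · sin φ₁ / sin φ₂ = 180 × sin 52° / sin 65°
V₂ = 180 × 0.7880/0.9063 = 157 km/h

157 km/h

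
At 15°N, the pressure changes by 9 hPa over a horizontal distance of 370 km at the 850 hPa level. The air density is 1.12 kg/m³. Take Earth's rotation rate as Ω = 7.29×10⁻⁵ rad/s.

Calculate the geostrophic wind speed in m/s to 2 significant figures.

Coriolis parameter at 15°N:
f = 2Ω sin φ = 2 × 7.29×10⁻⁵ × sin 15° = 3.77×10⁻⁵ s⁻¹
Pressure gradient: |∂P/∂n| = 900 Pa / 370000 m = 2.43×10⁻³ Pa/m
Geostrophic balance (pressure-gradient force = Coriolis force):
V_g = (1/(fρ)) |∂P/∂n| = 2.43×10⁻³ / (3.77×10⁻⁵ × 1.12) = 57.6 m/s

58 m/s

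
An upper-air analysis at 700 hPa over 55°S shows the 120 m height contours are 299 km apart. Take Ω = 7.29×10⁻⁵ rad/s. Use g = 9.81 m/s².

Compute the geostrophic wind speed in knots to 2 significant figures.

Coriolis parameter at 55°S:
f = 2Ω sin φ = 2 × 7.29×10⁻⁵ × sin 55° = 1.19×10⁻⁴ s⁻¹
Height gradient: |∂Z/∂n| = 120 m / 299000 m = 4.01×10⁻⁴
On a pressure surface, geostrophic balance gives V_g = (g/f)|∂Z/∂n|:
V_g = 9.81 × 4.01×10⁻⁴ / 1.19×10⁻⁴ = 33.0 m/s
Converting: 33.0 m/s × 1.944 = 64 knots

64 knots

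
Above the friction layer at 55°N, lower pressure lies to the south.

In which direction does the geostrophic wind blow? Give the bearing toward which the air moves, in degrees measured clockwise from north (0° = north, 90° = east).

270°

The pressure-gradient force points toward the south (bearing 180°).
Geostrophic balance: in the Northern Hemisphere the Coriolis force deflects motion to the right, so the geostrophic wind blows 90° to the right of the pressure-gradient force (low pressure on the left).
Rotating 180° by 90° clockwise gives 270° — the wind blows toward the west.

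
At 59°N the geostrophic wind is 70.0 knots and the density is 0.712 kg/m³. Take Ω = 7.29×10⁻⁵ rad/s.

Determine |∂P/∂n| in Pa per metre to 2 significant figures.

3.2×10⁻³ Pa/m

Coriolis parameter at 59°N:
f = 2Ω sin φ = 2 × 7.29×10⁻⁵ × sin 59° = 1.25×10⁻⁴ s⁻¹
Wind speed in SI: 70.0 knots = 36.0 m/s
Geostrophic balance rearranged: |∂P/∂n| = f ρ V_g
|∂P/∂n| = 1.25×10⁻⁴ × 0.712 × 36.0 = 3.20×10⁻³ Pa/m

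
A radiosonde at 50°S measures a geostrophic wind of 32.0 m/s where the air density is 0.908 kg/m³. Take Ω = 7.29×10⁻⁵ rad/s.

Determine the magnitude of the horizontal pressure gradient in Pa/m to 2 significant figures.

Coriolis parameter at 50°S:
f = 2Ω sin φ = 2 × 7.29×10⁻⁵ × sin 50° = 1.12×10⁻⁴ s⁻¹
Geostrophic balance rearranged: |∂P/∂n| = f ρ V_g
|∂P/∂n| = 1.12×10⁻⁴ × 0.908 × 32.0 = 3.25×10⁻³ Pa/m

3.2×10⁻³ Pa/m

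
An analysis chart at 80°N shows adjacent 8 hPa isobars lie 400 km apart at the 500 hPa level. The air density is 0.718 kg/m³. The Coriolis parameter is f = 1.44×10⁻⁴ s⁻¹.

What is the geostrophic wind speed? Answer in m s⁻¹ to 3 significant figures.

Pressure gradient: |∂P/∂n| = 800 Pa / 400000 m = 2.00×10⁻³ Pa/m
Geostrophic balance (pressure-gradient force = Coriolis force):
V_g = (1/(fρ)) |∂P/∂n| = 2.00×10⁻³ / (1.44×10⁻⁴ × 0.718) = 19.3 m/s

19.3 m s⁻¹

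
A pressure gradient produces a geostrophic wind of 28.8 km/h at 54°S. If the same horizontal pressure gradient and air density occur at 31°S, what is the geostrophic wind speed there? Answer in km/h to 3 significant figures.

With the same pressure gradient and density, V_g ∝ 1/f ∝ 1/sin φ.
V₂ = V₁ · sin φ₁ / sin φ₂ = 28.8 × sin 54° / sin 31°
V₂ = 28.8 × 0.8090/0.5150 = 45.2 km/h

45.2 km/h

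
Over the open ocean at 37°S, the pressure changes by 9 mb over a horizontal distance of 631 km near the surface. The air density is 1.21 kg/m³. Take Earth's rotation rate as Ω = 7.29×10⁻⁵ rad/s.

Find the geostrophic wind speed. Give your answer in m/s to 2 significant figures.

Coriolis parameter at 37°S:
f = 2Ω sin φ = 2 × 7.29×10⁻⁵ × sin 37° = 8.77×10⁻⁵ s⁻¹
Pressure gradient: |∂P/∂n| = 900 Pa / 631000 m = 1.43×10⁻³ Pa/m
Geostrophic balance (pressure-gradient force = Coriolis force):
V_g = (1/(fρ)) |∂P/∂n| = 1.43×10⁻³ / (8.77×10⁻⁵ × 1.21) = 13.4 m/s

13 m/s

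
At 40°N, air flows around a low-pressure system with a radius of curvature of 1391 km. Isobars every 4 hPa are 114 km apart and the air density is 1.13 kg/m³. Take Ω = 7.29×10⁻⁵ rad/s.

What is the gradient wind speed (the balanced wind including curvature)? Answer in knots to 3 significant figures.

Coriolis parameter at 40°N:
f = 2Ω sin φ = 2 × 7.29×10⁻⁵ × sin 40° = 9.37×10⁻⁵ s⁻¹
Pressure gradient: |∂P/∂n| = 400 Pa / 114000 m = 3.51×10⁻³ Pa/m
Geostrophic speed: V_g = |∂P/∂n|/(fρ) = 3.51×10⁻³/(9.37×10⁻⁵ × 1.13) = 33.1 m/s
Around a low, centrifugal force acts outward with Coriolis, so pressure-gradient force balances both:
(1/ρ)|∂P/∂n| = fV + V²/R  →  V² + fR·V − fR·V_g = 0
With fR = 9.37×10⁻⁵ × 1391×10³ m = 130 m/s:
V = [−fR + √((fR)² + 4 fR V_g)]/2 = [−130 + √(130² + 4×130×33.1)]/2 = 27.4 m/s
Subgeostrophic (V < V_g = 33.1 m/s), as expected around a low.
Converting: 27.4 m/s × 1.944 = 53.2 knots

53.2 knots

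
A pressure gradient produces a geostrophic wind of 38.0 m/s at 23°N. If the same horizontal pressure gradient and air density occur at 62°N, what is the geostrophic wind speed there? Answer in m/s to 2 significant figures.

With the same pressure gradient and density, V_g ∝ 1/f ∝ 1/sin φ.
V₂ = V₁ · sin φ₁ / sin φ₂ = 38.0 × sin 23° / sin 62°
V₂ = 38.0 × 0.3907/0.8829 = 17 m/s

17 m/s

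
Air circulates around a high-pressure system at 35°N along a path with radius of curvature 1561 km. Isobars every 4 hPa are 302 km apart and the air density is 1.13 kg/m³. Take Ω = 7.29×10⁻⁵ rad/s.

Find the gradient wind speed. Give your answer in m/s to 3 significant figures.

16.0 m/s

Coriolis parameter at 35°N:
f = 2Ω sin φ = 2 × 7.29×10⁻⁵ × sin 35° = 8.36×10⁻⁵ s⁻¹
Pressure gradient: |∂P/∂n| = 400 Pa / 302000 m = 1.32×10⁻³ Pa/m
Geostrophic speed: V_g = |∂P/∂n|/(fρ) = 1.32×10⁻³/(8.36×10⁻⁵ × 1.13) = 14.0 m/s
Around a high, pressure-gradient force acts outward with centrifugal, so Coriolis balances both:
fV = (1/ρ)|∂P/∂n| + V²/R  →  V² − fR·V + fR·V_g = 0
With fR = 8.36×10⁻⁵ × 1561×10³ m = 131 m/s:
V = [fR − √((fR)² − 4 fR V_g)]/2 = [131 − √(131² − 4×131×14)]/2 = 16 m/s
Supergeostrophic (V > V_g = 14 m/s), as expected around a high.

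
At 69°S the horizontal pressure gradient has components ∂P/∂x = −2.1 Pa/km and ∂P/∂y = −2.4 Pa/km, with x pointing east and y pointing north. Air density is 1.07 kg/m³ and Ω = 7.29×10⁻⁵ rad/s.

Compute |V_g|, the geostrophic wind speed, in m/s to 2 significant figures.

Coriolis parameter at 69°S:
f = 2Ω sin φ = 2 × 7.29×10⁻⁵ × sin 69° = 1.36×10⁻⁴ s⁻¹
In the Southern Hemisphere f is negative: f = −1.36×10⁻⁴ s⁻¹.
Component geostrophic relations (x east, y north):
u_g = −(1/(fρ)) ∂P/∂y,  v_g = (1/(fρ)) ∂P/∂x
u_g = −(−2.4×10⁻³)/(−1.36×10⁻⁴ × 1.07) = −16.5 m/s;  v_g = (−2.1×10⁻³)/(−1.36×10⁻⁴ × 1.07) = 14.4 m/s
|V_g| = √(u_g² + v_g²) = 21.9 m/s

22 m/s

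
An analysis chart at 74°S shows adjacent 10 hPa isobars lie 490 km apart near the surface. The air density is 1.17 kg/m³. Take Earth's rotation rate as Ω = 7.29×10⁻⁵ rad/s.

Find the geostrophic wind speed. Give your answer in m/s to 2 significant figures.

Coriolis parameter at 74°S:
f = 2Ω sin φ = 2 × 7.29×10⁻⁵ × sin 74° = 1.40×10⁻⁴ s⁻¹
Pressure gradient: |∂P/∂n| = 1000 Pa / 490000 m = 2.04×10⁻³ Pa/m
Geostrophic balance (pressure-gradient force = Coriolis force):
V_g = (1/(fρ)) |∂P/∂n| = 2.04×10⁻³ / (1.40×10⁻⁴ × 1.17) = 12.4 m/s

12 m/s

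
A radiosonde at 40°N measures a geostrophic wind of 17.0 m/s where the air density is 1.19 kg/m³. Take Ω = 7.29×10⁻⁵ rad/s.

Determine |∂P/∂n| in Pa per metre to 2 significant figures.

Coriolis parameter at 40°N:
f = 2Ω sin φ = 2 × 7.29×10⁻⁵ × sin 40° = 9.37×10⁻⁵ s⁻¹
Geostrophic balance rearranged: |∂P/∂n| = f ρ V_g
|∂P/∂n| = 9.37×10⁻⁵ × 1.19 × 17.0 = 1.90×10⁻³ Pa/m

1.9×10⁻³ Pa/m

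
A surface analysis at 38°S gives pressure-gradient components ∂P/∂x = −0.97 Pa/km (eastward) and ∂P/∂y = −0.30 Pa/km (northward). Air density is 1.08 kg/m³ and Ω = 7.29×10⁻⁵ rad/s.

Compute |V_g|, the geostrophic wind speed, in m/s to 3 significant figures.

10.5 m/s

Coriolis parameter at 38°S:
f = 2Ω sin φ = 2 × 7.29×10⁻⁵ × sin 38° = 8.98×10⁻⁵ s⁻¹
In the Southern Hemisphere f is negative: f = −8.98×10⁻⁵ s⁻¹.
Component geostrophic relations (x east, y north):
u_g = −(1/(fρ)) ∂P/∂y,  v_g = (1/(fρ)) ∂P/∂x
u_g = −(−0.30×10⁻³)/(−8.98×10⁻⁵ × 1.08) = −3.09 m/s;  v_g = (−0.97×10⁻³)/(−8.98×10⁻⁵ × 1.08) = 10.0 m/s
|V_g| = √(u_g² + v_g²) = 10.5 m/s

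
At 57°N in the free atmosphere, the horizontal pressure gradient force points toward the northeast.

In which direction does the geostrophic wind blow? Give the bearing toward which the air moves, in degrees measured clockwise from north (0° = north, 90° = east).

The pressure-gradient force points toward the northeast (bearing 045°).
Geostrophic balance: in the Northern Hemisphere the Coriolis force deflects motion to the right, so the geostrophic wind blows 90° to the right of the pressure-gradient force (low pressure on the left).
Rotating 045° by 90° clockwise gives 135° — the wind blows toward the southeast.

135°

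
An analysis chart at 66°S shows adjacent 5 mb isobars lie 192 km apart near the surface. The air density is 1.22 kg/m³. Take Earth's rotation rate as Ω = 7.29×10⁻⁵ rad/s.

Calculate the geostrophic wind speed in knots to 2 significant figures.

Coriolis parameter at 66°S:
f = 2Ω sin φ = 2 × 7.29×10⁻⁵ × sin 66° = 1.33×10⁻⁴ s⁻¹
Pressure gradient: |∂P/∂n| = 500 Pa / 192000 m = 2.60×10⁻³ Pa/m
Geostrophic balance (pressure-gradient force = Coriolis force):
V_g = (1/(fρ)) |∂P/∂n| = 2.60×10⁻³ / (1.33×10⁻⁴ × 1.22) = 16.0 m/s
Converting: 16.0 m/s × 1.944 = 31 knots

31 knots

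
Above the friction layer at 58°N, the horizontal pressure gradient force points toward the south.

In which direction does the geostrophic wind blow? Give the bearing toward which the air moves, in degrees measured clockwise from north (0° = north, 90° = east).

270°

The pressure-gradient force points toward the south (bearing 180°).
Geostrophic balance: in the Northern Hemisphere the Coriolis force deflects motion to the right, so the geostrophic wind blows 90° to the right of the pressure-gradient force (low pressure on the left).
Rotating 180° by 90° clockwise gives 270° — the wind blows toward the west.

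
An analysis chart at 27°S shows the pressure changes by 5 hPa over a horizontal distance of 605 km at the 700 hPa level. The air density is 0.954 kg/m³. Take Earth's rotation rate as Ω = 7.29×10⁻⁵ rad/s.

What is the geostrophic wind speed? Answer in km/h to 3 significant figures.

Coriolis parameter at 27°S:
f = 2Ω sin φ = 2 × 7.29×10⁻⁵ × sin 27° = 6.62×10⁻⁵ s⁻¹
Pressure gradient: |∂P/∂n| = 500 Pa / 605000 m = 8.26×10⁻⁴ Pa/m
Geostrophic balance (pressure-gradient force = Coriolis force):
V_g = (1/(fρ)) |∂P/∂n| = 8.26×10⁻⁴ / (6.62×10⁻⁵ × 0.954) = 13.1 m/s
Converting: 13.1 m/s × 3.6 = 47.1 km/h

47.1 km/h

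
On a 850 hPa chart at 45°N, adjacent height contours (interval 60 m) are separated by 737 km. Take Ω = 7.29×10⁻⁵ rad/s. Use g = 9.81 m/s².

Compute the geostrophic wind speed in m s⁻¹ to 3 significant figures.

Coriolis parameter at 45°N:
f = 2Ω sin φ = 2 × 7.29×10⁻⁵ × sin 45° = 1.03×10⁻⁴ s⁻¹
Height gradient: |∂Z/∂n| = 60 m / 737000 m = 8.14×10⁻⁵
On a pressure surface, geostrophic balance gives V_g = (g/f)|∂Z/∂n|:
V_g = 9.81 × 8.14×10⁻⁵ / 1.03×10⁻⁴ = 7.75 m/s

7.75 m s⁻¹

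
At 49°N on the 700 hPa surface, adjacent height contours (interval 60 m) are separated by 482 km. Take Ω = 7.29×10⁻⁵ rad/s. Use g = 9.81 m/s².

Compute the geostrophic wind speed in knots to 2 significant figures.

22 knots

Coriolis parameter at 49°N:
f = 2Ω sin φ = 2 × 7.29×10⁻⁵ × sin 49° = 1.10×10⁻⁴ s⁻¹
Height gradient: |∂Z/∂n| = 60 m / 482000 m = 1.24×10⁻⁴
On a pressure surface, geostrophic balance gives V_g = (g/f)|∂Z/∂n|:
V_g = 9.81 × 1.24×10⁻⁴ / 1.10×10⁻⁴ = 11.1 m/s
Converting: 11.1 m/s × 1.944 = 22 knots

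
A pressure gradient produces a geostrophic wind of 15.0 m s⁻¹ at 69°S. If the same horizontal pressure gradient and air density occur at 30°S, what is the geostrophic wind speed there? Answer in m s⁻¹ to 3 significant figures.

28.0 m s⁻¹

With the same pressure gradient and density, V_g ∝ 1/f ∝ 1/sin φ.
V₂ = V₁ · sin φ₁ / sin φ₂ = 15.0 × sin 69° / sin 30°
V₂ = 15.0 × 0.9336/0.5000 = 28.0 m s⁻¹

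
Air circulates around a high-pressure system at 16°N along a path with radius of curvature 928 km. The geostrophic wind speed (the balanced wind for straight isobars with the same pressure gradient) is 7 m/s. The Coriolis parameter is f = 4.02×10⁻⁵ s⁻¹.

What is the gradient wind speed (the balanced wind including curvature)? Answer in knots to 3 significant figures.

18.1 knots

Around a high, pressure-gradient force acts outward with centrifugal, so Coriolis balances both:
fV = (1/ρ)|∂P/∂n| + V²/R  →  V² − fR·V + fR·V_g = 0
With fR = 4.02×10⁻⁵ × 928×10³ m = 37.3 m/s:
V = [fR − √((fR)² − 4 fR V_g)]/2 = [37.3 − √(37.3² − 4×37.3×7)]/2 = 9.34 m/s
Supergeostrophic (V > V_g = 7 m/s), as expected around a high.
Converting: 9.34 m/s × 1.944 = 18.1 knots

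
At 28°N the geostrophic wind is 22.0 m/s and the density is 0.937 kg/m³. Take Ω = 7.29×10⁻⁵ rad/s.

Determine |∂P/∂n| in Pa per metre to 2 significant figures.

1.4×10⁻³ Pa/m

Coriolis parameter at 28°N:
f = 2Ω sin φ = 2 × 7.29×10⁻⁵ × sin 28° = 6.84×10⁻⁵ s⁻¹
Geostrophic balance rearranged: |∂P/∂n| = f ρ V_g
|∂P/∂n| = 6.84×10⁻⁵ × 0.937 × 22.0 = 1.41×10⁻³ Pa/m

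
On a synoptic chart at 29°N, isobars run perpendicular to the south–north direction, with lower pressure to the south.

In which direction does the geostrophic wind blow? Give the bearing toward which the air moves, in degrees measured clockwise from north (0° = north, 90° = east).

270°

The pressure-gradient force points toward the south (bearing 180°).
Geostrophic balance: in the Northern Hemisphere the Coriolis force deflects motion to the right, so the geostrophic wind blows 90° to the right of the pressure-gradient force (low pressure on the left).
Rotating 180° by 90° clockwise gives 270° — the wind blows toward the west.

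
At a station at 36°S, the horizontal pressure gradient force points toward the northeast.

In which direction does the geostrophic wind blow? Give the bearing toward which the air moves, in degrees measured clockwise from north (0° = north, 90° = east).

315°

The pressure-gradient force points toward the northeast (bearing 045°).
Geostrophic balance: in the Southern Hemisphere the Coriolis force deflects motion to the left, so the geostrophic wind blows 90° to the left of the pressure-gradient force (low pressure on the right).
Rotating 045° by 90° counterclockwise gives 315° — the wind blows toward the northwest.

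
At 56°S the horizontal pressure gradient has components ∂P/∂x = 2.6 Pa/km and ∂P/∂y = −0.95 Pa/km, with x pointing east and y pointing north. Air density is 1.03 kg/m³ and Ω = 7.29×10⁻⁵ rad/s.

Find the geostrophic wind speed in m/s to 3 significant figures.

Coriolis parameter at 56°S:
f = 2Ω sin φ = 2 × 7.29×10⁻⁵ × sin 56° = 1.21×10⁻⁴ s⁻¹
In the Southern Hemisphere f is negative: f = −1.21×10⁻⁴ s⁻¹.
Component geostrophic relations (x east, y north):
u_g = −(1/(fρ)) ∂P/∂y,  v_g = (1/(fρ)) ∂P/∂x
u_g = −(−0.95×10⁻³)/(−1.21×10⁻⁴ × 1.03) = −7.63 m/s;  v_g = (2.6×10⁻³)/(−1.21×10⁻⁴ × 1.03) = −20.9 m/s
|V_g| = √(u_g² + v_g²) = 22.2 m/s

22.2 m/s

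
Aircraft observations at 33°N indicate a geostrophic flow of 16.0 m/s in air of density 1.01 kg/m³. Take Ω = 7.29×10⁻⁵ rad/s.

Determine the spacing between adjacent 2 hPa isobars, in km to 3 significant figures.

Coriolis parameter at 33°N:
f = 2Ω sin φ = 2 × 7.29×10⁻⁵ × sin 33° = 7.94×10⁻⁵ s⁻¹
Geostrophic balance rearranged: |∂P/∂n| = f ρ V_g
|∂P/∂n| = 7.94×10⁻⁵ × 1.01 × 16.0 = 1.28×10⁻³ Pa/m
Isobar spacing: Δn = ΔP/|∂P/∂n| = 200 Pa / 1.28×10⁻³ Pa/m = 155856 m ≈ 156 km

156 km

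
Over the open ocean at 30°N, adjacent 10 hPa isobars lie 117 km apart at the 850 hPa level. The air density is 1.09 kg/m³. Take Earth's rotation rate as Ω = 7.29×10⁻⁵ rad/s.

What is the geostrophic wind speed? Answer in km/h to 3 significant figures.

Coriolis parameter at 30°N:
f = 2Ω sin φ = 2 × 7.29×10⁻⁵ × sin 30° = 7.29×10⁻⁵ s⁻¹
Pressure gradient: |∂P/∂n| = 1000 Pa / 117000 m = 8.55×10⁻³ Pa/m
Geostrophic balance (pressure-gradient force = Coriolis force):
V_g = (1/(fρ)) |∂P/∂n| = 8.55×10⁻³ / (7.29×10⁻⁵ × 1.09) = 108 m/s
Converting: 108 m/s × 3.6 = 387 km/h

387 km/h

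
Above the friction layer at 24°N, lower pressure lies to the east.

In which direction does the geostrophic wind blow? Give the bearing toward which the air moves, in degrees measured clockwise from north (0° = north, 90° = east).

The pressure-gradient force points toward the east (bearing 090°).
Geostrophic balance: in the Northern Hemisphere the Coriolis force deflects motion to the right, so the geostrophic wind blows 90° to the right of the pressure-gradient force (low pressure on the left).
Rotating 090° by 90° clockwise gives 180° — the wind blows toward the south.

180°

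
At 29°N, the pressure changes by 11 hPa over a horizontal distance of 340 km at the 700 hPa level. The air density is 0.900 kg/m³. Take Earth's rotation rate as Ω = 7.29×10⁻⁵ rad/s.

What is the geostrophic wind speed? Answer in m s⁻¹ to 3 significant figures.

50.9 m s⁻¹

Coriolis parameter at 29°N:
f = 2Ω sin φ = 2 × 7.29×10⁻⁵ × sin 29° = 7.07×10⁻⁵ s⁻¹
Pressure gradient: |∂P/∂n| = 1100 Pa / 340000 m = 3.24×10⁻³ Pa/m
Geostrophic balance (pressure-gradient force = Coriolis force):
V_g = (1/(fρ)) |∂P/∂n| = 3.24×10⁻³ / (7.07×10⁻⁵ × 0.900) = 50.9 m/s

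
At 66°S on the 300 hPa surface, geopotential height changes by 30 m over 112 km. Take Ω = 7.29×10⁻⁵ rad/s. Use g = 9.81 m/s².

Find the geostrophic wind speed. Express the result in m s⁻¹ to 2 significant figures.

20 m s⁻¹

Coriolis parameter at 66°S:
f = 2Ω sin φ = 2 × 7.29×10⁻⁵ × sin 66° = 1.33×10⁻⁴ s⁻¹
Height gradient: |∂Z/∂n| = 30 m / 112000 m = 2.68×10⁻⁴
On a pressure surface, geostrophic balance gives V_g = (g/f)|∂Z/∂n|:
V_g = 9.81 × 2.68×10⁻⁴ / 1.33×10⁻⁴ = 19.7 m/s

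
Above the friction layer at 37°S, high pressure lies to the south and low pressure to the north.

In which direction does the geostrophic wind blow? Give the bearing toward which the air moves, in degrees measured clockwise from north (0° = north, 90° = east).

The pressure-gradient force points toward the north (bearing 000°).
Geostrophic balance: in the Southern Hemisphere the Coriolis force deflects motion to the left, so the geostrophic wind blows 90° to the left of the pressure-gradient force (low pressure on the right).
Rotating 000° by 90° counterclockwise gives 270° — the wind blows toward the west.

270°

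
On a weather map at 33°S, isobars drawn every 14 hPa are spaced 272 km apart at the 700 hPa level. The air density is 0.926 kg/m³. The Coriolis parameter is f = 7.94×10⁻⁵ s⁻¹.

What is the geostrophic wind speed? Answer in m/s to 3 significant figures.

Pressure gradient: |∂P/∂n| = 1400 Pa / 272000 m = 5.15×10⁻³ Pa/m
Geostrophic balance (pressure-gradient force = Coriolis force):
V_g = (1/(fρ)) |∂P/∂n| = 5.15×10⁻³ / (7.94×10⁻⁵ × 0.926) = 70.0 m/s

70.0 m/s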